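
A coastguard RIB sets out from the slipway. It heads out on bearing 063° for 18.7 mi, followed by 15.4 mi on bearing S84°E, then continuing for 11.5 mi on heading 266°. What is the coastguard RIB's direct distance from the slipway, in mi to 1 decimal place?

21.4 mi

Leg 1 (063°, 18.7 mi): east 18.7 sin 63° = 16.66, north 18.7 cos 63° = 8.49
Leg 2 (S84°E, 15.4 mi): east 15.4 sin 96° = 15.32, north 15.4 cos 96° = -1.61
Leg 3 (266°, 11.5 mi): east 11.5 sin 266° = -11.47, north 11.5 cos 266° = -0.80
Net: 20.51 east, 6.08 north. Distance = √((20.51)² + (6.08)²) = 21.387 mi.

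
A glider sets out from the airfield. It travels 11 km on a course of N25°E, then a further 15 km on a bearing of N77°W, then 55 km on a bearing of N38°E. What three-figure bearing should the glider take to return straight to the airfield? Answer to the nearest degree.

203°

Leg 1 (N25°E, 11 km): east 11 sin 25° = 4.65, north 11 cos 25° = 9.97
Leg 2 (N77°W, 15 km): east 15 sin 283° = -14.62, north 15 cos 283° = 3.37
Leg 3 (N38°E, 55 km): east 55 sin 38° = 33.86, north 55 cos 38° = 43.34
Net displacement: 23.89 east, 56.68 north. Direction back to start is (-23.89, -56.68): bearing = atan2(-23.89, -56.68) mod 360° = 202.86° ≈ 203°.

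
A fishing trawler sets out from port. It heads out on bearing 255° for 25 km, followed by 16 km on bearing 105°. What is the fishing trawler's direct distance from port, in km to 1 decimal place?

13.7 km

Leg 1 (255°, 25 km): east 25 sin 255° = -24.15, north 25 cos 255° = -6.47
Leg 2 (105°, 16 km): east 16 sin 105° = 15.45, north 16 cos 105° = -4.14
Net: -8.69 east, -10.61 north. Distance = √((-8.69)² + (-10.61)²) = 13.718 km.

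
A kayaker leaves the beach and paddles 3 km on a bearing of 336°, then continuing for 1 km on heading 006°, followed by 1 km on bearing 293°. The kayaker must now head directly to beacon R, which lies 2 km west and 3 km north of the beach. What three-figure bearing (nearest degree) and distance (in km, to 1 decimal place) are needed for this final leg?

Leg 1 (336°, 3 km): east 3 sin 336° = -1.22, north 3 cos 336° = 2.74
Leg 2 (006°, 1 km): east 1 sin 6° = 0.10, north 1 cos 6° = 0.99
Leg 3 (293°, 1 km): east 1 sin 293° = -0.92, north 1 cos 293° = 0.39
Current position: (-2.04, 4.13). Target: (-2, 3). Remaining: Δeast = 0.04, Δnorth = -1.13.
Bearing = atan2(0.04, -1.13) mod 360° = 178.16°; distance = √((0.04)² + (-1.13)²) = 1.126 km.

178°, 1.1 km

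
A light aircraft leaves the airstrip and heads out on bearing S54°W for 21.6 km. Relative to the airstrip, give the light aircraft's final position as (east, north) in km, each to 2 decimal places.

Leg 1 (S54°W, 21.6 km): east 21.6 sin 234° = -17.47, north 21.6 cos 234° = -12.70
Summing: -17.47 km east, -12.70 km north → (-17.47, -12.70).

(-17.47, -12.70)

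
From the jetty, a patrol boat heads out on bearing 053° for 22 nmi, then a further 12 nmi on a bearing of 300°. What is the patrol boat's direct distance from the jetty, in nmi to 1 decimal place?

20.5 nmi

Leg 1 (053°, 22 nmi): east 22 sin 53° = 17.57, north 22 cos 53° = 13.24
Leg 2 (300°, 12 nmi): east 12 sin 300° = -10.39, north 12 cos 300° = 6.00
Net: 7.18 east, 19.24 north. Distance = √((7.18)² + (19.24)²) = 20.535 nmi.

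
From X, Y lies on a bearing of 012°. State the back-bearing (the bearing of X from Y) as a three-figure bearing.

Back-bearing = 012° + 180° = 192°.

192°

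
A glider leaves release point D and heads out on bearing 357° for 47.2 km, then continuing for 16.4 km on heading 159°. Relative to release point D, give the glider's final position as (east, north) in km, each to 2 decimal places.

(3.41, 31.82)

Leg 1 (357°, 47.2 km): east 47.2 sin 357° = -2.47, north 47.2 cos 357° = 47.14
Leg 2 (159°, 16.4 km): east 16.4 sin 159° = 5.88, north 16.4 cos 159° = -15.31
Summing: 3.41 km east, 31.82 km north → (3.41, 31.82).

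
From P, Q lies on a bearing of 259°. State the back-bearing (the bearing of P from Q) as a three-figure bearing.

Back-bearing = 259° − 180° = 079°.

079°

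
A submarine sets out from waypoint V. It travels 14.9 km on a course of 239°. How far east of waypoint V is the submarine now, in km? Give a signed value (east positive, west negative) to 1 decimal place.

Leg 1 (239°, 14.9 km): east 14.9 sin 239° = -12.77, north 14.9 cos 239° = -7.67
Net east component: -12.77 km.

-12.8 km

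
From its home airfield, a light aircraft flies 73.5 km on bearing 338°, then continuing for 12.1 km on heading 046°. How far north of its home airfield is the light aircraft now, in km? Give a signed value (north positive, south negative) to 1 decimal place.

76.6 km

Leg 1 (338°, 73.5 km): east 73.5 sin 338° = -27.53, north 73.5 cos 338° = 68.15
Leg 2 (046°, 12.1 km): east 12.1 sin 46° = 8.70, north 12.1 cos 46° = 8.41
Net north component: 76.55 km.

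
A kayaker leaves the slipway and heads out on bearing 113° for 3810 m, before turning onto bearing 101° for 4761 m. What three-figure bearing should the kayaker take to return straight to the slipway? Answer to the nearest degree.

Leg 1 (113°, 3810 m): east 3810 sin 113° = 3507.12, north 3810 cos 113° = -1488.69
Leg 2 (101°, 4761 m): east 4761 sin 101° = 4673.53, north 4761 cos 101° = -908.44
Net displacement: 8180.65 east, -2397.13 north. Direction back to start is (-8180.65, 2397.13): bearing = atan2(-8180.65, 2397.13) mod 360° = 286.33° ≈ 286°.

286°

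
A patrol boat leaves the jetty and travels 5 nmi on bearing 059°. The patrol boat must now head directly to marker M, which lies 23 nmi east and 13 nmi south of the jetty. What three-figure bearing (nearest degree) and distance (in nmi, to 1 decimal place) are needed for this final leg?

130°, 24.3 nmi

Leg 1 (059°, 5 nmi): east 5 sin 59° = 4.29, north 5 cos 59° = 2.58
Current position: (4.29, 2.58). Target: (23, -13). Remaining: Δeast = 18.71, Δnorth = -15.58.
Bearing = atan2(18.71, -15.58) mod 360° = 129.77°; distance = √((18.71)² + (-15.58)²) = 24.348 nmi.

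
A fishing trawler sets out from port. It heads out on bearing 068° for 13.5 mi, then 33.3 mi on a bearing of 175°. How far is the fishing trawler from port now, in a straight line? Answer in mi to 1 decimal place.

32.1 mi

Leg 1 (068°, 13.5 mi): east 13.5 sin 68° = 12.52, north 13.5 cos 68° = 5.06
Leg 2 (175°, 33.3 mi): east 33.3 sin 175° = 2.90, north 33.3 cos 175° = -33.17
Net: 15.42 east, -28.12 north. Distance = √((15.42)² + (-28.12)²) = 32.067 mi.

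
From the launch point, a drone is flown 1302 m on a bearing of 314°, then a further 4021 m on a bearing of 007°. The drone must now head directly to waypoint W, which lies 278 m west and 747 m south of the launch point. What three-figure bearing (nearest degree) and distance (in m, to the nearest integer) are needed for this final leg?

178°, 5645 m

Leg 1 (314°, 1302 m): east 1302 sin 314° = -936.58, north 1302 cos 314° = 904.45
Leg 2 (007°, 4021 m): east 4021 sin 7° = 490.04, north 4021 cos 7° = 3991.03
Current position: (-446.54, 4895.47). Target: (-278, -747). Remaining: Δeast = 168.54, Δnorth = -5642.47.
Bearing = atan2(168.54, -5642.47) mod 360° = 178.29°; distance = √((168.54)² + (-5642.47)²) = 5644.990 m.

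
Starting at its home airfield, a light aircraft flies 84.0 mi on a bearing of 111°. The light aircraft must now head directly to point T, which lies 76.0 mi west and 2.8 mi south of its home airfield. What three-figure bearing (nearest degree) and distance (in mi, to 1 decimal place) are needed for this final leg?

280°, 156.8 mi

Leg 1 (111°, 84.0 mi): east 84.0 sin 111° = 78.42, north 84.0 cos 111° = -30.10
Current position: (78.42, -30.10). Target: (-76.0, -2.8). Remaining: Δeast = -154.42, Δnorth = 27.30.
Bearing = atan2(-154.42, 27.30) mod 360° = 280.03°; distance = √((-154.42)² + (27.30)²) = 156.816 mi.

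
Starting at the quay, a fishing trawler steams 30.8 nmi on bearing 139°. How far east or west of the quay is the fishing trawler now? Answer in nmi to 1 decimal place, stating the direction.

20.2 nmi east

Leg 1 (139°, 30.8 nmi): east 30.8 sin 139° = 20.21, north 30.8 cos 139° = -23.25
Net east component: 20.21 nmi.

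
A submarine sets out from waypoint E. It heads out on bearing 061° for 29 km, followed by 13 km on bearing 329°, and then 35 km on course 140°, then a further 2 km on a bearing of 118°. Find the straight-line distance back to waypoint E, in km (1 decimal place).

Leg 1 (061°, 29 km): east 29 sin 61° = 25.36, north 29 cos 61° = 14.06
Leg 2 (329°, 13 km): east 13 sin 329° = -6.70, north 13 cos 329° = 11.14
Leg 3 (140°, 35 km): east 35 sin 140° = 22.50, north 35 cos 140° = -26.81
Leg 4 (118°, 2 km): east 2 sin 118° = 1.77, north 2 cos 118° = -0.94
Net: 42.93 east, -2.55 north. Distance = √((42.93)² + (-2.55)²) = 43.007 km.

43.0 km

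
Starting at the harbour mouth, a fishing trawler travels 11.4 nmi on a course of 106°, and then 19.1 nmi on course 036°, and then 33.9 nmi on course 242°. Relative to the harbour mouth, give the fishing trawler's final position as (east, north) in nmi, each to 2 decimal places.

(-7.75, -3.61)

Leg 1 (106°, 11.4 nmi): east 11.4 sin 106° = 10.96, north 11.4 cos 106° = -3.14
Leg 2 (036°, 19.1 nmi): east 19.1 sin 36° = 11.23, north 19.1 cos 36° = 15.45
Leg 3 (242°, 33.9 nmi): east 33.9 sin 242° = -29.93, north 33.9 cos 242° = -15.92
Summing: -7.75 nmi east, -3.61 nmi north → (-7.75, -3.61).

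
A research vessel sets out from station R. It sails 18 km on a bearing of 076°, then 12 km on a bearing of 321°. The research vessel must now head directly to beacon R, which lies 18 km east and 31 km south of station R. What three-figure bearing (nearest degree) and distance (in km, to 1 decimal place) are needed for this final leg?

Leg 1 (076°, 18 km): east 18 sin 76° = 17.47, north 18 cos 76° = 4.35
Leg 2 (321°, 12 km): east 12 sin 321° = -7.55, north 12 cos 321° = 9.33
Current position: (9.91, 13.68). Target: (18, -31). Remaining: Δeast = 8.09, Δnorth = -44.68.
Bearing = atan2(8.09, -44.68) mod 360° = 169.74°; distance = √((8.09)² + (-44.68)²) = 45.406 km.

170°, 45.4 km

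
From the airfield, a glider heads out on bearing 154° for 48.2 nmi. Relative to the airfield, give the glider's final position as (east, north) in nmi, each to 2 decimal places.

(21.13, -43.32)

Leg 1 (154°, 48.2 nmi): east 48.2 sin 154° = 21.13, north 48.2 cos 154° = -43.32
Summing: 21.13 nmi east, -43.32 nmi north → (21.13, -43.32).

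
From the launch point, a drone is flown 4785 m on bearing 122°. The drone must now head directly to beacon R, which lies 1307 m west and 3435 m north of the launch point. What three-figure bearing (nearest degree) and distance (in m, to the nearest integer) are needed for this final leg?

318°, 8027 m

Leg 1 (122°, 4785 m): east 4785 sin 122° = 4057.91, north 4785 cos 122° = -2535.66
Current position: (4057.91, -2535.66). Target: (-1307, 3435). Remaining: Δeast = -5364.91, Δnorth = 5970.66.
Bearing = atan2(-5364.91, 5970.66) mod 360° = 318.06°; distance = √((-5364.91)² + (5970.66)²) = 8026.898 m.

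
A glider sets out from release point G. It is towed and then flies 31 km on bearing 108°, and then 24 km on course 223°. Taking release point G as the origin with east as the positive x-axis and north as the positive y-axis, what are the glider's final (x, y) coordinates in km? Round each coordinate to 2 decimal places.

(13.11, -27.13)

Leg 1 (108°, 31 km): east 31 sin 108° = 29.48, north 31 cos 108° = -9.58
Leg 2 (223°, 24 km): east 24 sin 223° = -16.37, north 24 cos 223° = -17.55
Summing: 13.11 km east, -27.13 km north → (13.11, -27.13).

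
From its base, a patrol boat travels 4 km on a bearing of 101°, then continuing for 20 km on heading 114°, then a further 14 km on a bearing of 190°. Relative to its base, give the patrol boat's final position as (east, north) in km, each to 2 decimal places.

Leg 1 (101°, 4 km): east 4 sin 101° = 3.93, north 4 cos 101° = -0.76
Leg 2 (114°, 20 km): east 20 sin 114° = 18.27, north 20 cos 114° = -8.13
Leg 3 (190°, 14 km): east 14 sin 190° = -2.43, north 14 cos 190° = -13.79
Summing: 19.77 km east, -22.69 km north → (19.77, -22.69).

(19.77, -22.69)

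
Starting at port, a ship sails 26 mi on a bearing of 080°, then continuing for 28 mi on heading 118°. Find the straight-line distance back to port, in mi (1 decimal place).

Leg 1 (080°, 26 mi): east 26 sin 80° = 25.61, north 26 cos 80° = 4.51
Leg 2 (118°, 28 mi): east 28 sin 118° = 24.72, north 28 cos 118° = -13.15
Net: 50.33 east, -8.63 north. Distance = √((50.33)² + (-8.63)²) = 51.062 mi.

51.1 mi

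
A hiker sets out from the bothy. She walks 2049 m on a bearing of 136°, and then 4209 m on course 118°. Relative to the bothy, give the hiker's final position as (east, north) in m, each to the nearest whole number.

(5140, -3450)

Leg 1 (136°, 2049 m): east 2049 sin 136° = 1423.36, north 2049 cos 136° = -1473.93
Leg 2 (118°, 4209 m): east 4209 sin 118° = 3716.33, north 4209 cos 118° = -1976.01
Summing: 5139.68 m east, -3449.93 m north → (5140, -3450).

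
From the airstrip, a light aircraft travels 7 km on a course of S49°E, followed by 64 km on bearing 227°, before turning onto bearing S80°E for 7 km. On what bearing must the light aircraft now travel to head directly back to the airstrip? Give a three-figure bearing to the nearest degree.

Leg 1 (S49°E, 7 km): east 7 sin 131° = 5.28, north 7 cos 131° = -4.59
Leg 2 (227°, 64 km): east 64 sin 227° = -46.81, north 64 cos 227° = -43.65
Leg 3 (S80°E, 7 km): east 7 sin 100° = 6.89, north 7 cos 100° = -1.22
Net displacement: -34.63 east, -49.46 north. Direction back to start is (34.63, 49.46): bearing = atan2(34.63, 49.46) mod 360° = 35.00° ≈ 035°.

035°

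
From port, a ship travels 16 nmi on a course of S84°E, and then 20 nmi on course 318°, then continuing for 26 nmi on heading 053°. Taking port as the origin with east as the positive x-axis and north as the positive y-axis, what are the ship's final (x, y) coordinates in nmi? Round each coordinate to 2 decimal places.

(23.29, 28.84)

Leg 1 (S84°E, 16 nmi): east 16 sin 96° = 15.91, north 16 cos 96° = -1.67
Leg 2 (318°, 20 nmi): east 20 sin 318° = -13.38, north 20 cos 318° = 14.86
Leg 3 (053°, 26 nmi): east 26 sin 53° = 20.76, north 26 cos 53° = 15.65
Summing: 23.29 nmi east, 28.84 nmi north → (23.29, 28.84).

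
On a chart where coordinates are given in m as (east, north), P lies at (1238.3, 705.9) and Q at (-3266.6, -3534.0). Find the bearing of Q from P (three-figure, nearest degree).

227°

Δeast = -3266.6 − 1238.3 = -4504.90; Δnorth = -3534.0 − 705.9 = -4239.90.
Bearing = atan2(Δeast, Δnorth) mod 360° = 226.74° ≈ 227°.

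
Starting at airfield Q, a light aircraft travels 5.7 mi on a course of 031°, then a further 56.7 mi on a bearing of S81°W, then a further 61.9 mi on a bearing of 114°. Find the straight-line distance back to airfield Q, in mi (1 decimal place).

29.4 mi

Leg 1 (031°, 5.7 mi): east 5.7 sin 31° = 2.94, north 5.7 cos 31° = 4.89
Leg 2 (S81°W, 56.7 mi): east 56.7 sin 261° = -56.00, north 56.7 cos 261° = -8.87
Leg 3 (114°, 61.9 mi): east 61.9 sin 114° = 56.55, north 61.9 cos 114° = -25.18
Net: 3.48 east, -29.16 north. Distance = √((3.48)² + (-29.16)²) = 29.368 mi.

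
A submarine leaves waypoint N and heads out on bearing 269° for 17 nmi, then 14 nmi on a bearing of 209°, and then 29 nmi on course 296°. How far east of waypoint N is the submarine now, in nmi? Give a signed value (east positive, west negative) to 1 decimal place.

-49.8 nmi

Leg 1 (269°, 17 nmi): east 17 sin 269° = -17.00, north 17 cos 269° = -0.30
Leg 2 (209°, 14 nmi): east 14 sin 209° = -6.79, north 14 cos 209° = -12.24
Leg 3 (296°, 29 nmi): east 29 sin 296° = -26.07, north 29 cos 296° = 12.71
Net east component: -49.85 nmi.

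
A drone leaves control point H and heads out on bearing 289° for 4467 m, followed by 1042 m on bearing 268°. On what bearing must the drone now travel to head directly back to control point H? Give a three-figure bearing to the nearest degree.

Leg 1 (289°, 4467 m): east 4467 sin 289° = -4223.63, north 4467 cos 289° = 1454.31
Leg 2 (268°, 1042 m): east 1042 sin 268° = -1041.37, north 1042 cos 268° = -36.37
Net displacement: -5265.00 east, 1417.95 north. Direction back to start is (5265.00, -1417.95): bearing = atan2(5265.00, -1417.95) mod 360° = 105.07° ≈ 105°.

105°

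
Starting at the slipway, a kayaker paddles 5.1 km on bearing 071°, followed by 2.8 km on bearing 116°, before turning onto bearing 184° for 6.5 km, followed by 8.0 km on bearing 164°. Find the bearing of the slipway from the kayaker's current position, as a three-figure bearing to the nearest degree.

327°

Leg 1 (071°, 5.1 km): east 5.1 sin 71° = 4.82, north 5.1 cos 71° = 1.66
Leg 2 (116°, 2.8 km): east 2.8 sin 116° = 2.52, north 2.8 cos 116° = -1.23
Leg 3 (184°, 6.5 km): east 6.5 sin 184° = -0.45, north 6.5 cos 184° = -6.48
Leg 4 (164°, 8.0 km): east 8.0 sin 164° = 2.21, north 8.0 cos 164° = -7.69
Net displacement: 9.09 east, -13.74 north. Direction back to start is (-9.09, 13.74): bearing = atan2(-9.09, 13.74) mod 360° = 326.51° ≈ 327°.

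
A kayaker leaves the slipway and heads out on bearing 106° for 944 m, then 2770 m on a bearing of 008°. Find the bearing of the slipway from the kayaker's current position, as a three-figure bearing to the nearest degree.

Leg 1 (106°, 944 m): east 944 sin 106° = 907.43, north 944 cos 106° = -260.20
Leg 2 (008°, 2770 m): east 2770 sin 8° = 385.51, north 2770 cos 8° = 2743.04
Net displacement: 1292.94 east, 2482.84 north. Direction back to start is (-1292.94, -2482.84): bearing = atan2(-1292.94, -2482.84) mod 360° = 207.51° ≈ 208°.

208°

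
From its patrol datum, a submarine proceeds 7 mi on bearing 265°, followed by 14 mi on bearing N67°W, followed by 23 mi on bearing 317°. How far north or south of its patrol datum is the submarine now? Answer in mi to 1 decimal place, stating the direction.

21.7 mi north

Leg 1 (265°, 7 mi): east 7 sin 265° = -6.97, north 7 cos 265° = -0.61
Leg 2 (N67°W, 14 mi): east 14 sin 293° = -12.89, north 14 cos 293° = 5.47
Leg 3 (317°, 23 mi): east 23 sin 317° = -15.69, north 23 cos 317° = 16.82
Net north component: 21.68 mi.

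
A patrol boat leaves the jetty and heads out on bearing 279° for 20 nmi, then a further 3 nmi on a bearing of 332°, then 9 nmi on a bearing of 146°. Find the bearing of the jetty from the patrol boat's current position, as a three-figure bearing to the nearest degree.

084°

Leg 1 (279°, 20 nmi): east 20 sin 279° = -19.75, north 20 cos 279° = 3.13
Leg 2 (332°, 3 nmi): east 3 sin 332° = -1.41, north 3 cos 332° = 2.65
Leg 3 (146°, 9 nmi): east 9 sin 146° = 5.03, north 9 cos 146° = -7.46
Net displacement: -16.13 east, -1.68 north. Direction back to start is (16.13, 1.68): bearing = atan2(16.13, 1.68) mod 360° = 84.04° ≈ 084°.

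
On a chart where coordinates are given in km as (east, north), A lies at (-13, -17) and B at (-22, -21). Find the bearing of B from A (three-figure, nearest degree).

246°

Δeast = -22 − -13 = -9.00; Δnorth = -21 − -17 = -4.00.
Bearing = atan2(Δeast, Δnorth) mod 360° = 246.04° ≈ 246°.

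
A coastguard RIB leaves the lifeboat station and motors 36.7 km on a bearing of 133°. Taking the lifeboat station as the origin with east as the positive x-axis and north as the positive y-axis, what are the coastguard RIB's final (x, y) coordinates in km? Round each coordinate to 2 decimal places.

Leg 1 (133°, 36.7 km): east 36.7 sin 133° = 26.84, north 36.7 cos 133° = -25.03
Summing: 26.84 km east, -25.03 km north → (26.84, -25.03).

(26.84, -25.03)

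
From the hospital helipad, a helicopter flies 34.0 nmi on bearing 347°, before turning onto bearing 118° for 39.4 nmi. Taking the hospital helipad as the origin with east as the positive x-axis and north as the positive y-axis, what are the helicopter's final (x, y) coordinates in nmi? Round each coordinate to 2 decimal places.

(27.14, 14.63)

Leg 1 (347°, 34.0 nmi): east 34.0 sin 347° = -7.65, north 34.0 cos 347° = 33.13
Leg 2 (118°, 39.4 nmi): east 39.4 sin 118° = 34.79, north 39.4 cos 118° = -18.50
Summing: 27.14 nmi east, 14.63 nmi north → (27.14, 14.63).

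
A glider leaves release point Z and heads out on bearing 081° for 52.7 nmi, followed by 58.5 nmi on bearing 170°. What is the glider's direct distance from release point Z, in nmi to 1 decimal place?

79.4 nmi

Leg 1 (081°, 52.7 nmi): east 52.7 sin 81° = 52.05, north 52.7 cos 81° = 8.24
Leg 2 (170°, 58.5 nmi): east 58.5 sin 170° = 10.16, north 58.5 cos 170° = -57.61
Net: 62.21 east, -49.37 north. Distance = √((62.21)² + (-49.37)²) = 79.418 nmi.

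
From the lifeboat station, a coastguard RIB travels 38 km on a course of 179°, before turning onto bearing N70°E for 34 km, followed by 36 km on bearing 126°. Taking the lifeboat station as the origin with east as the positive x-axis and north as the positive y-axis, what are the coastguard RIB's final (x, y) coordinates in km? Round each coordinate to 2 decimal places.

Leg 1 (179°, 38 km): east 38 sin 179° = 0.66, north 38 cos 179° = -37.99
Leg 2 (N70°E, 34 km): east 34 sin 70° = 31.95, north 34 cos 70° = 11.63
Leg 3 (126°, 36 km): east 36 sin 126° = 29.12, north 36 cos 126° = -21.16
Summing: 61.74 km east, -47.53 km north → (61.74, -47.53).

(61.74, -47.53)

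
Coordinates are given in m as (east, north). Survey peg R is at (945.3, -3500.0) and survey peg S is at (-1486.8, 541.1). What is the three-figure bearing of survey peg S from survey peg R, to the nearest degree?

329°

Δeast = -1486.8 − 945.3 = -2432.10; Δnorth = 541.1 − -3500.0 = 4041.10.
Bearing = atan2(Δeast, Δnorth) mod 360° = 328.96° ≈ 329°.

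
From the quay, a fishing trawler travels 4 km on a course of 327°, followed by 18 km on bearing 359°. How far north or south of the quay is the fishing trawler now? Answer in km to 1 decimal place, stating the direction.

21.4 km north

Leg 1 (327°, 4 km): east 4 sin 327° = -2.18, north 4 cos 327° = 3.35
Leg 2 (359°, 18 km): east 18 sin 359° = -0.31, north 18 cos 359° = 18.00
Net north component: 21.35 km.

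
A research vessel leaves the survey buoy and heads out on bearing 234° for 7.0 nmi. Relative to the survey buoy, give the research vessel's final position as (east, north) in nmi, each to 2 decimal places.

(-5.66, -4.11)

Leg 1 (234°, 7.0 nmi): east 7.0 sin 234° = -5.66, north 7.0 cos 234° = -4.11
Summing: -5.66 nmi east, -4.11 nmi north → (-5.66, -4.11).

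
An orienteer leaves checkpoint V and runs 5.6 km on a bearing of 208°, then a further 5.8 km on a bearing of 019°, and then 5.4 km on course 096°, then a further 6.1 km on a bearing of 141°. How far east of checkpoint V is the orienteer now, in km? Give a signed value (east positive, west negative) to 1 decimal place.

Leg 1 (208°, 5.6 km): east 5.6 sin 208° = -2.63, north 5.6 cos 208° = -4.94
Leg 2 (019°, 5.8 km): east 5.8 sin 19° = 1.89, north 5.8 cos 19° = 5.48
Leg 3 (096°, 5.4 km): east 5.4 sin 96° = 5.37, north 5.4 cos 96° = -0.56
Leg 4 (141°, 6.1 km): east 6.1 sin 141° = 3.84, north 6.1 cos 141° = -4.74
Net east component: 8.47 km.

8.5 km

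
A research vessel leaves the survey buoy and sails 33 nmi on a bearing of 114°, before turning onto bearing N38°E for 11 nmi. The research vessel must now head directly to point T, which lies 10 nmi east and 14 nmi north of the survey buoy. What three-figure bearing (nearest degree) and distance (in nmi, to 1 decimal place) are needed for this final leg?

305°, 32.8 nmi

Leg 1 (114°, 33 nmi): east 33 sin 114° = 30.15, north 33 cos 114° = -13.42
Leg 2 (N38°E, 11 nmi): east 11 sin 38° = 6.77, north 11 cos 38° = 8.67
Current position: (36.92, -4.75). Target: (10, 14). Remaining: Δeast = -26.92, Δnorth = 18.75.
Bearing = atan2(-26.92, 18.75) mod 360° = 304.86°; distance = √((-26.92)² + (18.75)²) = 32.808 nmi.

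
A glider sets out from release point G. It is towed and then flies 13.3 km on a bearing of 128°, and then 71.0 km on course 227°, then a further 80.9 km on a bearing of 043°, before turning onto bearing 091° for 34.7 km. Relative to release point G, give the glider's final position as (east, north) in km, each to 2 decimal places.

(48.42, 1.95)

Leg 1 (128°, 13.3 km): east 13.3 sin 128° = 10.48, north 13.3 cos 128° = -8.19
Leg 2 (227°, 71.0 km): east 71.0 sin 227° = -51.93, north 71.0 cos 227° = -48.42
Leg 3 (043°, 80.9 km): east 80.9 sin 43° = 55.17, north 80.9 cos 43° = 59.17
Leg 4 (091°, 34.7 km): east 34.7 sin 91° = 34.69, north 34.7 cos 91° = -0.61
Summing: 48.42 km east, 1.95 km north → (48.42, 1.95).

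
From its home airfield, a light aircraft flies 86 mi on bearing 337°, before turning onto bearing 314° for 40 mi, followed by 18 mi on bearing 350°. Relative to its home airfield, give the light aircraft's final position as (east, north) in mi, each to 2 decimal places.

Leg 1 (337°, 86 mi): east 86 sin 337° = -33.60, north 86 cos 337° = 79.16
Leg 2 (314°, 40 mi): east 40 sin 314° = -28.77, north 40 cos 314° = 27.79
Leg 3 (350°, 18 mi): east 18 sin 350° = -3.13, north 18 cos 350° = 17.73
Summing: -65.50 mi east, 124.68 mi north → (-65.50, 124.68).

(-65.50, 124.68)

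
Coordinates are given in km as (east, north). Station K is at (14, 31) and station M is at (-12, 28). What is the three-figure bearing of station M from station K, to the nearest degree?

263°

Δeast = -12 − 14 = -26.00; Δnorth = 28 − 31 = -3.00.
Bearing = atan2(Δeast, Δnorth) mod 360° = 263.42° ≈ 263°.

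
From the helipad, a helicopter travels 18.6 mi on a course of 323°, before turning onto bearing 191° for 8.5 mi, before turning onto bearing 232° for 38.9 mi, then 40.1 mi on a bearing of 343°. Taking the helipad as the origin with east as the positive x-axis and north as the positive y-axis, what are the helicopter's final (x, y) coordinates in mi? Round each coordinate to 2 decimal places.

(-55.19, 20.91)

Leg 1 (323°, 18.6 mi): east 18.6 sin 323° = -11.19, north 18.6 cos 323° = 14.85
Leg 2 (191°, 8.5 mi): east 8.5 sin 191° = -1.62, north 8.5 cos 191° = -8.34
Leg 3 (232°, 38.9 mi): east 38.9 sin 232° = -30.65, north 38.9 cos 232° = -23.95
Leg 4 (343°, 40.1 mi): east 40.1 sin 343° = -11.72, north 40.1 cos 343° = 38.35
Summing: -55.19 mi east, 20.91 mi north → (-55.19, 20.91).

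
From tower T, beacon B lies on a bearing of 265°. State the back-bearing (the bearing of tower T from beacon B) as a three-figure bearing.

085°

Back-bearing = 265° − 180° = 085°.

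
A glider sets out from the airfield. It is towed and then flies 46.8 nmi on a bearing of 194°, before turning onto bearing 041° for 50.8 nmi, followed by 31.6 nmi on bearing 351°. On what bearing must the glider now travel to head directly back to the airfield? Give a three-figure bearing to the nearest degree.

215°

Leg 1 (194°, 46.8 nmi): east 46.8 sin 194° = -11.32, north 46.8 cos 194° = -45.41
Leg 2 (041°, 50.8 nmi): east 50.8 sin 41° = 33.33, north 50.8 cos 41° = 38.34
Leg 3 (351°, 31.6 nmi): east 31.6 sin 351° = -4.94, north 31.6 cos 351° = 31.21
Net displacement: 17.06 east, 24.14 north. Direction back to start is (-17.06, -24.14): bearing = atan2(-17.06, -24.14) mod 360° = 215.25° ≈ 215°.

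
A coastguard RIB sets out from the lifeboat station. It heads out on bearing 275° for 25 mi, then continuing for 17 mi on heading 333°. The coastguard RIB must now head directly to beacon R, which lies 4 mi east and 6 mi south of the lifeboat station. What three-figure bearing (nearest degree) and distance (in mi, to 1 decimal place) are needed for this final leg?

122°, 43.4 mi

Leg 1 (275°, 25 mi): east 25 sin 275° = -24.90, north 25 cos 275° = 2.18
Leg 2 (333°, 17 mi): east 17 sin 333° = -7.72, north 17 cos 333° = 15.15
Current position: (-32.62, 17.33). Target: (4, -6). Remaining: Δeast = 36.62, Δnorth = -23.33.
Bearing = atan2(36.62, -23.33) mod 360° = 122.49°; distance = √((36.62)² + (-23.33)²) = 43.420 mi.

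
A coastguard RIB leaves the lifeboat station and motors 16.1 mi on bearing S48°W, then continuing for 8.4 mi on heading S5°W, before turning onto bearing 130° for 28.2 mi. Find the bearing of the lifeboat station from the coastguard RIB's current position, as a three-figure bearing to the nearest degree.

Leg 1 (S48°W, 16.1 mi): east 16.1 sin 228° = -11.96, north 16.1 cos 228° = -10.77
Leg 2 (S5°W, 8.4 mi): east 8.4 sin 185° = -0.73, north 8.4 cos 185° = -8.37
Leg 3 (130°, 28.2 mi): east 28.2 sin 130° = 21.60, north 28.2 cos 130° = -18.13
Net displacement: 8.91 east, -37.27 north. Direction back to start is (-8.91, 37.27): bearing = atan2(-8.91, 37.27) mod 360° = 346.56° ≈ 347°.

347°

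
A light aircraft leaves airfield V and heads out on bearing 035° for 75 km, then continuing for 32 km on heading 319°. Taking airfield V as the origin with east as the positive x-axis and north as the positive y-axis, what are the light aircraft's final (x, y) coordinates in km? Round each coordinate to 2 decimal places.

Leg 1 (035°, 75 km): east 75 sin 35° = 43.02, north 75 cos 35° = 61.44
Leg 2 (319°, 32 km): east 32 sin 319° = -20.99, north 32 cos 319° = 24.15
Summing: 22.02 km east, 85.59 km north → (22.02, 85.59).

(22.02, 85.59)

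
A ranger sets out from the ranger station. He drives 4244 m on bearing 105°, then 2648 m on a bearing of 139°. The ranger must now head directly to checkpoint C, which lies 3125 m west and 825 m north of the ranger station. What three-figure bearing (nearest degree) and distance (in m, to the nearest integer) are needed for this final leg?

Leg 1 (105°, 4244 m): east 4244 sin 105° = 4099.39, north 4244 cos 105° = -1098.43
Leg 2 (139°, 2648 m): east 2648 sin 139° = 1737.24, north 2648 cos 139° = -1998.47
Current position: (5836.63, -3096.90). Target: (-3125, 825). Remaining: Δeast = -8961.63, Δnorth = 3921.90.
Bearing = atan2(-8961.63, 3921.90) mod 360° = 293.64°; distance = √((-8961.63)² + (3921.90)²) = 9782.237 m.

294°, 9782 m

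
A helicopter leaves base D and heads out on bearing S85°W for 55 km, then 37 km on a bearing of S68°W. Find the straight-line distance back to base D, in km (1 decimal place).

91.0 km

Leg 1 (S85°W, 55 km): east 55 sin 265° = -54.79, north 55 cos 265° = -4.79
Leg 2 (S68°W, 37 km): east 37 sin 248° = -34.31, north 37 cos 248° = -13.86
Net: -89.10 east, -18.65 north. Distance = √((-89.10)² + (-18.65)²) = 91.028 km.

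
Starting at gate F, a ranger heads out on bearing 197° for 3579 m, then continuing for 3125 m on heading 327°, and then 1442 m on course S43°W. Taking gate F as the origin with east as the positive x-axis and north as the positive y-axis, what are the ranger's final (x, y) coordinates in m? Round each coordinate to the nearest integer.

Leg 1 (197°, 3579 m): east 3579 sin 197° = -1046.40, north 3579 cos 197° = -3422.61
Leg 2 (327°, 3125 m): east 3125 sin 327° = -1702.00, north 3125 cos 327° = 2620.85
Leg 3 (S43°W, 1442 m): east 1442 sin 223° = -983.44, north 1442 cos 223° = -1054.61
Summing: -3731.84 m east, -1856.38 m north → (-3732, -1856).

(-3732, -1856)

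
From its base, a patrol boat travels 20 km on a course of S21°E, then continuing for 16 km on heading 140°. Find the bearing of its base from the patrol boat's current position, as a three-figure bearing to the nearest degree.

Leg 1 (S21°E, 20 km): east 20 sin 159° = 7.17, north 20 cos 159° = -18.67
Leg 2 (140°, 16 km): east 16 sin 140° = 10.28, north 16 cos 140° = -12.26
Net displacement: 17.45 east, -30.93 north. Direction back to start is (-17.45, 30.93): bearing = atan2(-17.45, 30.93) mod 360° = 330.57° ≈ 331°.

331°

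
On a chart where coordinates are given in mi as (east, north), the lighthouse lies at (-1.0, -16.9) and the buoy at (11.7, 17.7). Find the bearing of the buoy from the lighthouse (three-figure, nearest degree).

020°

Δeast = 11.7 − -1.0 = 12.70; Δnorth = 17.7 − -16.9 = 34.60.
Bearing = atan2(Δeast, Δnorth) mod 360° = 20.16° ≈ 020°.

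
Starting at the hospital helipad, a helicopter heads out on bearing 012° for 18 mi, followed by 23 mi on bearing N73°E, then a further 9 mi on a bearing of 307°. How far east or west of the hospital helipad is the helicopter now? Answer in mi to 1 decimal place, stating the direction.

Leg 1 (012°, 18 mi): east 18 sin 12° = 3.74, north 18 cos 12° = 17.61
Leg 2 (N73°E, 23 mi): east 23 sin 73° = 22.00, north 23 cos 73° = 6.72
Leg 3 (307°, 9 mi): east 9 sin 307° = -7.19, north 9 cos 307° = 5.42
Net east component: 18.55 mi.

18.5 mi east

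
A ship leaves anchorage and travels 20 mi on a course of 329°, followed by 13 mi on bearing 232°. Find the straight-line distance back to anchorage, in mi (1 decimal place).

Leg 1 (329°, 20 mi): east 20 sin 329° = -10.30, north 20 cos 329° = 17.14
Leg 2 (232°, 13 mi): east 13 sin 232° = -10.24, north 13 cos 232° = -8.00
Net: -20.54 east, 9.14 north. Distance = √((-20.54)² + (9.14)²) = 22.486 mi.

22.5 mi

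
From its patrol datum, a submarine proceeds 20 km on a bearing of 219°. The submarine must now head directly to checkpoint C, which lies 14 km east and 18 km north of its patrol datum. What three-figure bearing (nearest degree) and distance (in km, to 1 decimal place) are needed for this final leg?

Leg 1 (219°, 20 km): east 20 sin 219° = -12.59, north 20 cos 219° = -15.54
Current position: (-12.59, -15.54). Target: (14, 18). Remaining: Δeast = 26.59, Δnorth = 33.54.
Bearing = atan2(26.59, 33.54) mod 360° = 38.40°; distance = √((26.59)² + (33.54)²) = 42.801 km.

038°, 42.8 km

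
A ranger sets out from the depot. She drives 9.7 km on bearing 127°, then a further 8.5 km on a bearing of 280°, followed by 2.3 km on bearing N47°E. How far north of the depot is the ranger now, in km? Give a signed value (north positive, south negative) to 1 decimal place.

-2.8 km

Leg 1 (127°, 9.7 km): east 9.7 sin 127° = 7.75, north 9.7 cos 127° = -5.84
Leg 2 (280°, 8.5 km): east 8.5 sin 280° = -8.37, north 8.5 cos 280° = 1.48
Leg 3 (N47°E, 2.3 km): east 2.3 sin 47° = 1.68, north 2.3 cos 47° = 1.57
Net north component: -2.79 km.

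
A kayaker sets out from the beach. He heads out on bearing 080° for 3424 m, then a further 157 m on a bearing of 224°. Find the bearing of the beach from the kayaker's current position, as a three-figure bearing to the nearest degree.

Leg 1 (080°, 3424 m): east 3424 sin 80° = 3371.98, north 3424 cos 80° = 594.57
Leg 2 (224°, 157 m): east 157 sin 224° = -109.06, north 157 cos 224° = -112.94
Net displacement: 3262.92 east, 481.64 north. Direction back to start is (-3262.92, -481.64): bearing = atan2(-3262.92, -481.64) mod 360° = 261.60° ≈ 262°.

262°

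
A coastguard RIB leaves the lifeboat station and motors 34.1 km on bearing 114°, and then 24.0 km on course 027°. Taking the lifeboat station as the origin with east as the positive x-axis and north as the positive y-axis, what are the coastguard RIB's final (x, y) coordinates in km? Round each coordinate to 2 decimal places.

Leg 1 (114°, 34.1 km): east 34.1 sin 114° = 31.15, north 34.1 cos 114° = -13.87
Leg 2 (027°, 24.0 km): east 24.0 sin 27° = 10.90, north 24.0 cos 27° = 21.38
Summing: 42.05 km east, 7.51 km north → (42.05, 7.51).

(42.05, 7.51)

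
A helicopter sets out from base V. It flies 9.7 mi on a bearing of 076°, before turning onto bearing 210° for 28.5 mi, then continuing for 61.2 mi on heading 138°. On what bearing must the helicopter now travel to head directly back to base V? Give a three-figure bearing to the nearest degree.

332°

Leg 1 (076°, 9.7 mi): east 9.7 sin 76° = 9.41, north 9.7 cos 76° = 2.35
Leg 2 (210°, 28.5 mi): east 28.5 sin 210° = -14.25, north 28.5 cos 210° = -24.68
Leg 3 (138°, 61.2 mi): east 61.2 sin 138° = 40.95, north 61.2 cos 138° = -45.48
Net displacement: 36.11 east, -67.82 north. Direction back to start is (-36.11, 67.82): bearing = atan2(-36.11, 67.82) mod 360° = 331.96° ≈ 332°.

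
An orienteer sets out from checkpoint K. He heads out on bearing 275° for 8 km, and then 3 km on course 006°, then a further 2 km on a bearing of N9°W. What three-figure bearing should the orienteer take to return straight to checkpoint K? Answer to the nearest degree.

125°

Leg 1 (275°, 8 km): east 8 sin 275° = -7.97, north 8 cos 275° = 0.70
Leg 2 (006°, 3 km): east 3 sin 6° = 0.31, north 3 cos 6° = 2.98
Leg 3 (N9°W, 2 km): east 2 sin 351° = -0.31, north 2 cos 351° = 1.98
Net displacement: -7.97 east, 5.66 north. Direction back to start is (7.97, -5.66): bearing = atan2(7.97, -5.66) mod 360° = 125.37° ≈ 125°.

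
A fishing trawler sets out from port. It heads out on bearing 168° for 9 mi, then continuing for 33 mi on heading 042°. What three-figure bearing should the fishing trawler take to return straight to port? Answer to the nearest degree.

237°

Leg 1 (168°, 9 mi): east 9 sin 168° = 1.87, north 9 cos 168° = -8.80
Leg 2 (042°, 33 mi): east 33 sin 42° = 22.08, north 33 cos 42° = 24.52
Net displacement: 23.95 east, 15.72 north. Direction back to start is (-23.95, -15.72): bearing = atan2(-23.95, -15.72) mod 360° = 236.72° ≈ 237°.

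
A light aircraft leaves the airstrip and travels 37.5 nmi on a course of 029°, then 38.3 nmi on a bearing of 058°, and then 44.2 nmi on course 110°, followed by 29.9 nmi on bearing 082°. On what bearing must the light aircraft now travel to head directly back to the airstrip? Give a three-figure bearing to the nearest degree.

Leg 1 (029°, 37.5 nmi): east 37.5 sin 29° = 18.18, north 37.5 cos 29° = 32.80
Leg 2 (058°, 38.3 nmi): east 38.3 sin 58° = 32.48, north 38.3 cos 58° = 20.30
Leg 3 (110°, 44.2 nmi): east 44.2 sin 110° = 41.53, north 44.2 cos 110° = -15.12
Leg 4 (082°, 29.9 nmi): east 29.9 sin 82° = 29.61, north 29.9 cos 82° = 4.16
Net displacement: 121.80 east, 42.14 north. Direction back to start is (-121.80, -42.14): bearing = atan2(-121.80, -42.14) mod 360° = 250.92° ≈ 251°.

251°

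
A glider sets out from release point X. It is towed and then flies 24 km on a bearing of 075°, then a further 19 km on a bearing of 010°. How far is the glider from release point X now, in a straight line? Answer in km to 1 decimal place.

Leg 1 (075°, 24 km): east 24 sin 75° = 23.18, north 24 cos 75° = 6.21
Leg 2 (010°, 19 km): east 19 sin 10° = 3.30, north 19 cos 10° = 18.71
Net: 26.48 east, 24.92 north. Distance = √((26.48)² + (24.92)²) = 36.365 km.

36.4 km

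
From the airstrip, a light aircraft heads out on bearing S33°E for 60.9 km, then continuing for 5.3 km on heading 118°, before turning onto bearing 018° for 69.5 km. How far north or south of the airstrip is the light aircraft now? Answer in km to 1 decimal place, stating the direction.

12.5 km north

Leg 1 (S33°E, 60.9 km): east 60.9 sin 147° = 33.17, north 60.9 cos 147° = -51.08
Leg 2 (118°, 5.3 km): east 5.3 sin 118° = 4.68, north 5.3 cos 118° = -2.49
Leg 3 (018°, 69.5 km): east 69.5 sin 18° = 21.48, north 69.5 cos 18° = 66.10
Net north component: 12.54 km.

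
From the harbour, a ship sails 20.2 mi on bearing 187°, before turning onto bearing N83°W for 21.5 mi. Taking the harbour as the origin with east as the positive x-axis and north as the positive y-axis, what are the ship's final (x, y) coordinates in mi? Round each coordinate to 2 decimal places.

Leg 1 (187°, 20.2 mi): east 20.2 sin 187° = -2.46, north 20.2 cos 187° = -20.05
Leg 2 (N83°W, 21.5 mi): east 21.5 sin 277° = -21.34, north 21.5 cos 277° = 2.62
Summing: -23.80 mi east, -17.43 mi north → (-23.80, -17.43).

(-23.80, -17.43)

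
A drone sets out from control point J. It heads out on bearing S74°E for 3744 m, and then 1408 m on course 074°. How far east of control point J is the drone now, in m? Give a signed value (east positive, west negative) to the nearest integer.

4952 m

Leg 1 (S74°E, 3744 m): east 3744 sin 106° = 3598.96, north 3744 cos 106° = -1031.99
Leg 2 (074°, 1408 m): east 1408 sin 74° = 1353.46, north 1408 cos 74° = 388.10
Net east component: 4952.42 m.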